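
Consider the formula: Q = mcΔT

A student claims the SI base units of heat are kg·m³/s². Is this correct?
Units of each symbol in Q = mcΔT:
  m (mass): kg
  c (specific heat capacity, in J/(kg·K)): m²/(s²·K)
  ΔT (temperature change): K

Multiplying the contributions: [kg] · [m²/(s²·K)] · [K]
Adding exponents of each base unit: kg: 1, m: 2, s: -2
SI base units of heat: kg·m²/s²

The claimed units kg·m³/s² (exponents kg: 1, m: 3, s: -2) do not match the derived units kg·m²/s² (exponents kg: 1, m: 2, s: -2), so the claim is incorrect.

Answer: No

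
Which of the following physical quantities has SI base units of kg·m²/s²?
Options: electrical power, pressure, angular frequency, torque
Checking the SI base units of each option:
  electrical power (P = IV): kg·m²/s³  ✗
  pressure (P = F/A): kg/(m·s²)  ✗
  angular frequency (ω = 2πf): 1/s  ✗
  torque (τ = Fr): kg·m²/s²  ✓ matches

Only torque has units kg·m²/s².

Answer: torque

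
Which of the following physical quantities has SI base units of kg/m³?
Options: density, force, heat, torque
Checking the SI base units of each option:
  density (ρ = m/V): kg/m³  ✓ matches
  force (F = ma): kg·m/s²  ✗
  heat (Q = mcΔT): kg·m²/s²  ✗
  torque (τ = Fr): kg·m²/s²  ✗

Only density has units kg/m³.

Answer: density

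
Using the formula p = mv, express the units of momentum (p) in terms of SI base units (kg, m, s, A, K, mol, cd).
Units of each symbol in p = mv:
  m (mass): kg
  v (velocity): m/s

Multiplying the contributions: [kg] · [m/s]
Adding exponents of each base unit: kg: 1, m: 1, s: -1
SI base units of momentum: kg·m/s

Answer: kg·m/s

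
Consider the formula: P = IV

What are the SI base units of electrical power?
Units of each symbol in P = IV:
  I (current): A
  V (voltage, in volts): kg·m²/(s³·A)

Multiplying the contributions: [A] · [kg·m²/(s³·A)]
Adding exponents of each base unit: kg: 1, m: 2, s: -3
SI base units of electrical power: kg·m²/s³

Answer: kg·m²/s³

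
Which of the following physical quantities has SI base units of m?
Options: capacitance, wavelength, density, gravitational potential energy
Checking the SI base units of each option:
  capacitance (C = Q/V): s⁴·A²/(kg·m²)  ✗
  wavelength (λ = v/f): m  ✓ matches
  density (ρ = m/V): kg/m³  ✗
  gravitational potential energy (U = -GMm/r): kg·m²/s²  ✗

Only wavelength has units m.

Answer: wavelength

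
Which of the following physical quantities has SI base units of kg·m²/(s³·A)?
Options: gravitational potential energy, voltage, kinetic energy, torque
Checking the SI base units of each option:
  gravitational potential energy (U = -GMm/r): kg·m²/s²  ✗
  voltage (V = IR): kg·m²/(s³·A)  ✓ matches
  kinetic energy (E = ½mv²): kg·m²/s²  ✗
  torque (τ = Fr): kg·m²/s²  ✗

Only voltage has units kg·m²/(s³·A).

Answer: voltage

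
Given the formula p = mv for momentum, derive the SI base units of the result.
Units of each symbol in p = mv:
  m (mass): kg
  v (velocity): m/s

Multiplying the contributions: [kg] · [m/s]
Adding exponents of each base unit: kg: 1, m: 1, s: -1
SI base units of momentum: kg·m/s

Answer: kg·m/s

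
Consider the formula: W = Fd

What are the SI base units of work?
Units of each symbol in W = Fd:
  F (force): kg·m/s²
  d (displacement): m

Multiplying the contributions: [kg·m/s²] · [m]
Adding exponents of each base unit: kg: 1, m: 2, s: -2
SI base units of work: kg·m²/s²

Answer: kg·m²/s²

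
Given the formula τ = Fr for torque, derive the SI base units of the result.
Units of each symbol in τ = Fr:
  F (force): kg·m/s²
  r (lever arm): m

Multiplying the contributions: [kg·m/s²] · [m]
Adding exponents of each base unit: kg: 1, m: 2, s: -2
SI base units of torque: kg·m²/s²

Answer: kg·m²/s²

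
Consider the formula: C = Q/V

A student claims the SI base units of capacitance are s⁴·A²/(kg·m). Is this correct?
Units of each symbol in C = Q/V:
  Q (charge, in coulombs): s·A
  V (voltage, in volts): kg·m²/(s³·A)  → in the denominator, contributes s³·A/(kg·m²)

Multiplying the contributions: [s·A] · [s³·A/(kg·m²)]
Adding exponents of each base unit: kg: -1, m: -2, s: 4, A: 2
SI base units of capacitance: s⁴·A²/(kg·m²)

The claimed units s⁴·A²/(kg·m) (exponents kg: -1, m: -1, s: 4, A: 2) do not match the derived units s⁴·A²/(kg·m²) (exponents kg: -1, m: -2, s: 4, A: 2), so the claim is incorrect.

Answer: No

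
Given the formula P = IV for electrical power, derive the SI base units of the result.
Units of each symbol in P = IV:
  I (current): A
  V (voltage, in volts): kg·m²/(s³·A)

Multiplying the contributions: [A] · [kg·m²/(s³·A)]
Adding exponents of each base unit: kg: 1, m: 2, s: -3
SI base units of electrical power: kg·m²/s³

Answer: kg·m²/s³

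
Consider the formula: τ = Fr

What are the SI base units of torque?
Units of each symbol in τ = Fr:
  F (force): kg·m/s²
  r (lever arm): m

Multiplying the contributions: [kg·m/s²] · [m]
Adding exponents of each base unit: kg: 1, m: 2, s: -2
SI base units of torque: kg·m²/s²

Answer: kg·m²/s²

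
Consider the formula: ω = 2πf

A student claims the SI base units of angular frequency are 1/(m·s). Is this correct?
Units of each symbol in ω = 2πf:
  f (frequency): 1/s
  The factor 2π is dimensionless.

Multiplying the contributions: [1/s]
Adding exponents of each base unit: s: -1
SI base units of angular frequency: 1/s

The claimed units 1/(m·s) (exponents m: -1, s: -1) do not match the derived units 1/s (exponents s: -1), so the claim is incorrect.

Answer: No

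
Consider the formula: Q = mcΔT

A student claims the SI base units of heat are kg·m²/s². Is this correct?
Units of each symbol in Q = mcΔT:
  m (mass): kg
  c (specific heat capacity, in J/(kg·K)): m²/(s²·K)
  ΔT (temperature change): K

Multiplying the contributions: [kg] · [m²/(s²·K)] · [K]
Adding exponents of each base unit: kg: 1, m: 2, s: -2
SI base units of heat: kg·m²/s²

The claimed units kg·m²/s² match the derived units, so the claim is correct.

Answer: Yes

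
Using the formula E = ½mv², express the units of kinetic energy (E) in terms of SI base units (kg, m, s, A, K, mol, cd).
Units of each symbol in E = ½mv²:
  m (mass): kg
  v (speed): m/s  → to the power 2, contributes m²/s²
  The factor ½ is dimensionless.

Multiplying the contributions: [kg] · [m²/s²]
Adding exponents of each base unit: kg: 1, m: 2, s: -2
SI base units of kinetic energy: kg·m²/s²

Answer: kg·m²/s²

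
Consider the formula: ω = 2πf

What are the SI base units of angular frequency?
Units of each symbol in ω = 2πf:
  f (frequency): 1/s
  The factor 2π is dimensionless.

Multiplying the contributions: [1/s]
Adding exponents of each base unit: s: -1
SI base units of angular frequency: 1/s

Answer: 1/s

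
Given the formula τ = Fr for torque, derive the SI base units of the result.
Units of each symbol in τ = Fr:
  F (force): kg·m/s²
  r (lever arm): m

Multiplying the contributions: [kg·m/s²] · [m]
Adding exponents of each base unit: kg: 1, m: 2, s: -2
SI base units of torque: kg·m²/s²

Answer: kg·m²/s²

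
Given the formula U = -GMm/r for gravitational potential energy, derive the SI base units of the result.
Units of each symbol in U = -GMm/r:
  G (gravitational constant): m³/(kg·s²)
  M (mass): kg
  m (mass): kg
  r (distance): m  → in the denominator, contributes 1/m
  The minus sign does not affect the units.

Multiplying the contributions: [m³/(kg·s²)] · [kg] · [kg] · [1/m]
Adding exponents of each base unit: kg: 1, m: 2, s: -2
SI base units of gravitational potential energy: kg·m²/s²

Answer: kg·m²/s²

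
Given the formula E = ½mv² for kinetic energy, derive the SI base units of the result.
Units of each symbol in E = ½mv²:
  m (mass): kg
  v (speed): m/s  → to the power 2, contributes m²/s²
  The factor ½ is dimensionless.

Multiplying the contributions: [kg] · [m²/s²]
Adding exponents of each base unit: kg: 1, m: 2, s: -2
SI base units of kinetic energy: kg·m²/s²

Answer: kg·m²/s²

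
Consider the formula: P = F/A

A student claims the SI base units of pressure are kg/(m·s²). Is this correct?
Units of each symbol in P = F/A:
  F (force): kg·m/s²
  A (area): m²  → in the denominator, contributes 1/m²

Multiplying the contributions: [kg·m/s²] · [1/m²]
Adding exponents of each base unit: kg: 1, m: -1, s: -2
SI base units of pressure: kg/(m·s²)

The claimed units kg/(m·s²) match the derived units, so the claim is correct.

Answer: Yes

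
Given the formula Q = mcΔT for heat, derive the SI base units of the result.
Units of each symbol in Q = mcΔT:
  m (mass): kg
  c (specific heat capacity, in J/(kg·K)): m²/(s²·K)
  ΔT (temperature change): K

Multiplying the contributions: [kg] · [m²/(s²·K)] · [K]
Adding exponents of each base unit: kg: 1, m: 2, s: -2
SI base units of heat: kg·m²/s²

Answer: kg·m²/s²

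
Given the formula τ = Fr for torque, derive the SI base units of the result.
Units of each symbol in τ = Fr:
  F (force): kg·m/s²
  r (lever arm): m

Multiplying the contributions: [kg·m/s²] · [m]
Adding exponents of each base unit: kg: 1, m: 2, s: -2
SI base units of torque: kg·m²/s²

Answer: kg·m²/s²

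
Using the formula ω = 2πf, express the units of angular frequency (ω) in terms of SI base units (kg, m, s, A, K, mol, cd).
Units of each symbol in ω = 2πf:
  f (frequency): 1/s
  The factor 2π is dimensionless.

Multiplying the contributions: [1/s]
Adding exponents of each base unit: s: -1
SI base units of angular frequency: 1/s

Answer: 1/s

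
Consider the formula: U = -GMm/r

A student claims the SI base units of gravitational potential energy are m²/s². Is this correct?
Units of each symbol in U = -GMm/r:
  G (gravitational constant): m³/(kg·s²)
  M (mass): kg
  m (mass): kg
  r (distance): m  → in the denominator, contributes 1/m
  The minus sign does not affect the units.

Multiplying the contributions: [m³/(kg·s²)] · [kg] · [kg] · [1/m]
Adding exponents of each base unit: kg: 1, m: 2, s: -2
SI base units of gravitational potential energy: kg·m²/s²

The claimed units m²/s² (exponents m: 2, s: -2) do not match the derived units kg·m²/s² (exponents kg: 1, m: 2, s: -2), so the claim is incorrect.

Answer: No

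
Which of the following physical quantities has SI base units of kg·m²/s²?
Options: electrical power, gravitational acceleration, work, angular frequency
Checking the SI base units of each option:
  electrical power (P = IV): kg·m²/s³  ✗
  gravitational acceleration (g = GM/r²): m/s²  ✗
  work (W = Fd): kg·m²/s²  ✓ matches
  angular frequency (ω = 2πf): 1/s  ✗

Only work has units kg·m²/s².

Answer: work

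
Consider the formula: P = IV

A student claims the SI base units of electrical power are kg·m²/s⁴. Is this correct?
Units of each symbol in P = IV:
  I (current): A
  V (voltage, in volts): kg·m²/(s³·A)

Multiplying the contributions: [A] · [kg·m²/(s³·A)]
Adding exponents of each base unit: kg: 1, m: 2, s: -3
SI base units of electrical power: kg·m²/s³

The claimed units kg·m²/s⁴ (exponents kg: 1, m: 2, s: -4) do not match the derived units kg·m²/s³ (exponents kg: 1, m: 2, s: -3), so the claim is incorrect.

Answer: No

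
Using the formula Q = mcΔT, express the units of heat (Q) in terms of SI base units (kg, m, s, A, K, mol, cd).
Units of each symbol in Q = mcΔT:
  m (mass): kg
  c (specific heat capacity, in J/(kg·K)): m²/(s²·K)
  ΔT (temperature change): K

Multiplying the contributions: [kg] · [m²/(s²·K)] · [K]
Adding exponents of each base unit: kg: 1, m: 2, s: -2
SI base units of heat: kg·m²/s²

Answer: kg·m²/s²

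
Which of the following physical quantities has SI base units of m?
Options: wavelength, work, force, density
Checking the SI base units of each option:
  wavelength (λ = v/f): m  ✓ matches
  work (W = Fd): kg·m²/s²  ✗
  force (F = ma): kg·m/s²  ✗
  density (ρ = m/V): kg/m³  ✗

Only wavelength has units m.

Answer: wavelength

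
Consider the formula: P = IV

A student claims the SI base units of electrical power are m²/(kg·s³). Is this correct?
Units of each symbol in P = IV:
  I (current): A
  V (voltage, in volts): kg·m²/(s³·A)

Multiplying the contributions: [A] · [kg·m²/(s³·A)]
Adding exponents of each base unit: kg: 1, m: 2, s: -3
SI base units of electrical power: kg·m²/s³

The claimed units m²/(kg·s³) (exponents kg: -1, m: 2, s: -3) do not match the derived units kg·m²/s³ (exponents kg: 1, m: 2, s: -3), so the claim is incorrect.

Answer: No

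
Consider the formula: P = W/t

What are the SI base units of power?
Units of each symbol in P = W/t:
  W (work): kg·m²/s²
  t (time): s  → in the denominator, contributes 1/s

Multiplying the contributions: [kg·m²/s²] · [1/s]
Adding exponents of each base unit: kg: 1, m: 2, s: -3
SI base units of power: kg·m²/s³

Answer: kg·m²/s³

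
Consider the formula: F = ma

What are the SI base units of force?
Units of each symbol in F = ma:
  m (mass): kg
  a (acceleration): m/s²

Multiplying the contributions: [kg] · [m/s²]
Adding exponents of each base unit: kg: 1, m: 1, s: -2
SI base units of force: kg·m/s²

Answer: kg·m/s²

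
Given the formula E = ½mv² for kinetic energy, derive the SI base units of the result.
Units of each symbol in E = ½mv²:
  m (mass): kg
  v (speed): m/s  → to the power 2, contributes m²/s²
  The factor ½ is dimensionless.

Multiplying the contributions: [kg] · [m²/s²]
Adding exponents of each base unit: kg: 1, m: 2, s: -2
SI base units of kinetic energy: kg·m²/s²

Answer: kg·m²/s²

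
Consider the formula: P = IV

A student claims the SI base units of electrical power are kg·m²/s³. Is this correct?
Units of each symbol in P = IV:
  I (current): A
  V (voltage, in volts): kg·m²/(s³·A)

Multiplying the contributions: [A] · [kg·m²/(s³·A)]
Adding exponents of each base unit: kg: 1, m: 2, s: -3
SI base units of electrical power: kg·m²/s³

The claimed units kg·m²/s³ match the derived units, so the claim is correct.

Answer: Yes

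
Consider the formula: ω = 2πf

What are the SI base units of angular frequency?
Units of each symbol in ω = 2πf:
  f (frequency): 1/s
  The factor 2π is dimensionless.

Multiplying the contributions: [1/s]
Adding exponents of each base unit: s: -1
SI base units of angular frequency: 1/s

Answer: 1/s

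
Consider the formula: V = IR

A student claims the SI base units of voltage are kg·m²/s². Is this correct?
Units of each symbol in V = IR:
  I (current): A
  R (resistance, in ohms): kg·m²/(s³·A²)

Multiplying the contributions: [A] · [kg·m²/(s³·A²)]
Adding exponents of each base unit: kg: 1, m: 2, s: -3, A: -1
SI base units of voltage: kg·m²/(s³·A)

The claimed units kg·m²/s² (exponents kg: 1, m: 2, s: -2) do not match the derived units kg·m²/(s³·A) (exponents kg: 1, m: 2, s: -3, A: -1), so the claim is incorrect.

Answer: No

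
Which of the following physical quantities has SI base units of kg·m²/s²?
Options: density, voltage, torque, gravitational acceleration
Checking the SI base units of each option:
  density (ρ = m/V): kg/m³  ✗
  voltage (V = IR): kg·m²/(s³·A)  ✗
  torque (τ = Fr): kg·m²/s²  ✓ matches
  gravitational acceleration (g = GM/r²): m/s²  ✗

Only torque has units kg·m²/s².

Answer: torque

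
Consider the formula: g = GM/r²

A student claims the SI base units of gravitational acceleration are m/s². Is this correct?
Units of each symbol in g = GM/r²:
  G (gravitational constant): m³/(kg·s²)
  M (mass): kg
  r (distance): m  → to the power 2 in the denominator, contributes 1/m²

Multiplying the contributions: [m³/(kg·s²)] · [kg] · [1/m²]
Adding exponents of each base unit: m: 1, s: -2
SI base units of gravitational acceleration: m/s²

The claimed units m/s² match the derived units, so the claim is correct.

Answer: Yes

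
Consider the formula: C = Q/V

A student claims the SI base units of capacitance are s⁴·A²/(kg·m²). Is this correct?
Units of each symbol in C = Q/V:
  Q (charge, in coulombs): s·A
  V (voltage, in volts): kg·m²/(s³·A)  → in the denominator, contributes s³·A/(kg·m²)

Multiplying the contributions: [s·A] · [s³·A/(kg·m²)]
Adding exponents of each base unit: kg: -1, m: -2, s: 4, A: 2
SI base units of capacitance: s⁴·A²/(kg·m²)

The claimed units s⁴·A²/(kg·m²) match the derived units, so the claim is correct.

Answer: Yes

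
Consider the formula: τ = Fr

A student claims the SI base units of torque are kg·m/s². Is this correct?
Units of each symbol in τ = Fr:
  F (force): kg·m/s²
  r (lever arm): m

Multiplying the contributions: [kg·m/s²] · [m]
Adding exponents of each base unit: kg: 1, m: 2, s: -2
SI base units of torque: kg·m²/s²

The claimed units kg·m/s² (exponents kg: 1, m: 1, s: -2) do not match the derived units kg·m²/s² (exponents kg: 1, m: 2, s: -2), so the claim is incorrect.

Answer: No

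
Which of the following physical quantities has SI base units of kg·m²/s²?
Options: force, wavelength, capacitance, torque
Checking the SI base units of each option:
  force (F = ma): kg·m/s²  ✗
  wavelength (λ = v/f): m  ✗
  capacitance (C = Q/V): s⁴·A²/(kg·m²)  ✗
  torque (τ = Fr): kg·m²/s²  ✓ matches

Only torque has units kg·m²/s².

Answer: torque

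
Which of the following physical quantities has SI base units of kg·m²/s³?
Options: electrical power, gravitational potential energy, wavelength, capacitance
Checking the SI base units of each option:
  electrical power (P = IV): kg·m²/s³  ✓ matches
  gravitational potential energy (U = -GMm/r): kg·m²/s²  ✗
  wavelength (λ = v/f): m  ✗
  capacitance (C = Q/V): s⁴·A²/(kg·m²)  ✗

Only electrical power has units kg·m²/s³.

Answer: electrical power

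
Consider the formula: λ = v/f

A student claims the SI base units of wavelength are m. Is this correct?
Units of each symbol in λ = v/f:
  v (wave speed): m/s
  f (frequency): 1/s  → in the denominator, contributes s

Multiplying the contributions: [m/s] · [s]
Adding exponents of each base unit: m: 1
SI base units of wavelength: m

The claimed units m match the derived units, so the claim is correct.

Answer: Yes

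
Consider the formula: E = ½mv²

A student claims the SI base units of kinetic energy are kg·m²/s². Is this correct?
Units of each symbol in E = ½mv²:
  m (mass): kg
  v (speed): m/s  → to the power 2, contributes m²/s²
  The factor ½ is dimensionless.

Multiplying the contributions: [kg] · [m²/s²]
Adding exponents of each base unit: kg: 1, m: 2, s: -2
SI base units of kinetic energy: kg·m²/s²

The claimed units kg·m²/s² match the derived units, so the claim is correct.

Answer: Yes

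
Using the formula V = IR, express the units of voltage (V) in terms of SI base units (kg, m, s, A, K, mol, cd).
Units of each symbol in V = IR:
  I (current): A
  R (resistance, in ohms): kg·m²/(s³·A²)

Multiplying the contributions: [A] · [kg·m²/(s³·A²)]
Adding exponents of each base unit: kg: 1, m: 2, s: -3, A: -1
SI base units of voltage: kg·m²/(s³·A)

Answer: kg·m²/(s³·A)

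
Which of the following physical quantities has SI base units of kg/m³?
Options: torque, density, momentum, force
Checking the SI base units of each option:
  torque (τ = Fr): kg·m²/s²  ✗
  density (ρ = m/V): kg/m³  ✓ matches
  momentum (p = mv): kg·m/s  ✗
  force (F = ma): kg·m/s²  ✗

Only density has units kg/m³.

Answer: density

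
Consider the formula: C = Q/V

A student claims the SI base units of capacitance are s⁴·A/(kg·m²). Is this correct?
Units of each symbol in C = Q/V:
  Q (charge, in coulombs): s·A
  V (voltage, in volts): kg·m²/(s³·A)  → in the denominator, contributes s³·A/(kg·m²)

Multiplying the contributions: [s·A] · [s³·A/(kg·m²)]
Adding exponents of each base unit: kg: -1, m: -2, s: 4, A: 2
SI base units of capacitance: s⁴·A²/(kg·m²)

The claimed units s⁴·A/(kg·m²) (exponents kg: -1, m: -2, s: 4, A: 1) do not match the derived units s⁴·A²/(kg·m²) (exponents kg: -1, m: -2, s: 4, A: 2), so the claim is incorrect.

Answer: No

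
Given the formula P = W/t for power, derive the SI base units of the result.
Units of each symbol in P = W/t:
  W (work): kg·m²/s²
  t (time): s  → in the denominator, contributes 1/s

Multiplying the contributions: [kg·m²/s²] · [1/s]
Adding exponents of each base unit: kg: 1, m: 2, s: -3
SI base units of power: kg·m²/s³

Answer: kg·m²/s³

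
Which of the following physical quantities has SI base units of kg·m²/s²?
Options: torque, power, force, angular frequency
Checking the SI base units of each option:
  torque (τ = Fr): kg·m²/s²  ✓ matches
  power (P = W/t): kg·m²/s³  ✗
  force (F = ma): kg·m/s²  ✗
  angular frequency (ω = 2πf): 1/s  ✗

Only torque has units kg·m²/s².

Answer: torque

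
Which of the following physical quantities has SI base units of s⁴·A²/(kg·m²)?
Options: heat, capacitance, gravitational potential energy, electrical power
Checking the SI base units of each option:
  heat (Q = mcΔT): kg·m²/s²  ✗
  capacitance (C = Q/V): s⁴·A²/(kg·m²)  ✓ matches
  gravitational potential energy (U = -GMm/r): kg·m²/s²  ✗
  electrical power (P = IV): kg·m²/s³  ✗

Only capacitance has units s⁴·A²/(kg·m²).

Answer: capacitance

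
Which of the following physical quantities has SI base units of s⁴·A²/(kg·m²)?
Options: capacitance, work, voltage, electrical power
Checking the SI base units of each option:
  capacitance (C = Q/V): s⁴·A²/(kg·m²)  ✓ matches
  work (W = Fd): kg·m²/s²  ✗
  voltage (V = IR): kg·m²/(s³·A)  ✗
  electrical power (P = IV): kg·m²/s³  ✗

Only capacitance has units s⁴·A²/(kg·m²).

Answer: capacitance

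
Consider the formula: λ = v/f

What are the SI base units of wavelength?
Units of each symbol in λ = v/f:
  v (wave speed): m/s
  f (frequency): 1/s  → in the denominator, contributes s

Multiplying the contributions: [m/s] · [s]
Adding exponents of each base unit: m: 1
SI base units of wavelength: m

Answer: m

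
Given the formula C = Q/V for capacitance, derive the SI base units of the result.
Units of each symbol in C = Q/V:
  Q (charge, in coulombs): s·A
  V (voltage, in volts): kg·m²/(s³·A)  → in the denominator, contributes s³·A/(kg·m²)

Multiplying the contributions: [s·A] · [s³·A/(kg·m²)]
Adding exponents of each base unit: kg: -1, m: -2, s: 4, A: 2
SI base units of capacitance: s⁴·A²/(kg·m²)

Answer: s⁴·A²/(kg·m²)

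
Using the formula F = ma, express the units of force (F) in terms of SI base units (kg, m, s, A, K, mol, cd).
Units of each symbol in F = ma:
  m (mass): kg
  a (acceleration): m/s²

Multiplying the contributions: [kg] · [m/s²]
Adding exponents of each base unit: kg: 1, m: 1, s: -2
SI base units of force: kg·m/s²

Answer: kg·m/s²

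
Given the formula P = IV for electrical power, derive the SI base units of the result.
Units of each symbol in P = IV:
  I (current): A
  V (voltage, in volts): kg·m²/(s³·A)

Multiplying the contributions: [A] · [kg·m²/(s³·A)]
Adding exponents of each base unit: kg: 1, m: 2, s: -3
SI base units of electrical power: kg·m²/s³

Answer: kg·m²/s³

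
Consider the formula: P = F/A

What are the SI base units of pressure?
Units of each symbol in P = F/A:
  F (force): kg·m/s²
  A (area): m²  → in the denominator, contributes 1/m²

Multiplying the contributions: [kg·m/s²] · [1/m²]
Adding exponents of each base unit: kg: 1, m: -1, s: -2
SI base units of pressure: kg/(m·s²)

Answer: kg/(m·s²)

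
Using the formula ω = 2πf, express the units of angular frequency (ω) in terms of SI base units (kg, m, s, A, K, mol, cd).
Units of each symbol in ω = 2πf:
  f (frequency): 1/s
  The factor 2π is dimensionless.

Multiplying the contributions: [1/s]
Adding exponents of each base unit: s: -1
SI base units of angular frequency: 1/s

Answer: 1/s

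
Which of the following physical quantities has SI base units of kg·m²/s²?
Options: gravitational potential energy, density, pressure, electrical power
Checking the SI base units of each option:
  gravitational potential energy (U = -GMm/r): kg·m²/s²  ✓ matches
  density (ρ = m/V): kg/m³  ✗
  pressure (P = F/A): kg/(m·s²)  ✗
  electrical power (P = IV): kg·m²/s³  ✗

Only gravitational potential energy has units kg·m²/s².

Answer: gravitational potential energy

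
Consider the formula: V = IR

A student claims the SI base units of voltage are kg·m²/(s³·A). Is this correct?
Units of each symbol in V = IR:
  I (current): A
  R (resistance, in ohms): kg·m²/(s³·A²)

Multiplying the contributions: [A] · [kg·m²/(s³·A²)]
Adding exponents of each base unit: kg: 1, m: 2, s: -3, A: -1
SI base units of voltage: kg·m²/(s³·A)

The claimed units kg·m²/(s³·A) match the derived units, so the claim is correct.

Answer: Yes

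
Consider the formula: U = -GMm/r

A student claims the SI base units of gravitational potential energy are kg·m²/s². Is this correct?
Units of each symbol in U = -GMm/r:
  G (gravitational constant): m³/(kg·s²)
  M (mass): kg
  m (mass): kg
  r (distance): m  → in the denominator, contributes 1/m
  The minus sign does not affect the units.

Multiplying the contributions: [m³/(kg·s²)] · [kg] · [kg] · [1/m]
Adding exponents of each base unit: kg: 1, m: 2, s: -2
SI base units of gravitational potential energy: kg·m²/s²

The claimed units kg·m²/s² match the derived units, so the claim is correct.

Answer: Yes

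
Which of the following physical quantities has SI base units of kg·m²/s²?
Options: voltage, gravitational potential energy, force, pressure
Checking the SI base units of each option:
  voltage (V = IR): kg·m²/(s³·A)  ✗
  gravitational potential energy (U = -GMm/r): kg·m²/s²  ✓ matches
  force (F = ma): kg·m/s²  ✗
  pressure (P = F/A): kg/(m·s²)  ✗

Only gravitational potential energy has units kg·m²/s².

Answer: gravitational potential energy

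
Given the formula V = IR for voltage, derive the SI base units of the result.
Units of each symbol in V = IR:
  I (current): A
  R (resistance, in ohms): kg·m²/(s³·A²)

Multiplying the contributions: [A] · [kg·m²/(s³·A²)]
Adding exponents of each base unit: kg: 1, m: 2, s: -3, A: -1
SI base units of voltage: kg·m²/(s³·A)

Answer: kg·m²/(s³·A)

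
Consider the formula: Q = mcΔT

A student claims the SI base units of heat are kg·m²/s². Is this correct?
Units of each symbol in Q = mcΔT:
  m (mass): kg
  c (specific heat capacity, in J/(kg·K)): m²/(s²·K)
  ΔT (temperature change): K

Multiplying the contributions: [kg] · [m²/(s²·K)] · [K]
Adding exponents of each base unit: kg: 1, m: 2, s: -2
SI base units of heat: kg·m²/s²

The claimed units kg·m²/s² match the derived units, so the claim is correct.

Answer: Yes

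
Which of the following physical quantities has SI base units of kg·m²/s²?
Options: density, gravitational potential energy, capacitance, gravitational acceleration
Checking the SI base units of each option:
  density (ρ = m/V): kg/m³  ✗
  gravitational potential energy (U = -GMm/r): kg·m²/s²  ✓ matches
  capacitance (C = Q/V): s⁴·A²/(kg·m²)  ✗
  gravitational acceleration (g = GM/r²): m/s²  ✗

Only gravitational potential energy has units kg·m²/s².

Answer: gravitational potential energy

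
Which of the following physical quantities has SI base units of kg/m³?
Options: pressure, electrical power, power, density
Checking the SI base units of each option:
  pressure (P = F/A): kg/(m·s²)  ✗
  electrical power (P = IV): kg·m²/s³  ✗
  power (P = W/t): kg·m²/s³  ✗
  density (ρ = m/V): kg/m³  ✓ matches

Only density has units kg/m³.

Answer: density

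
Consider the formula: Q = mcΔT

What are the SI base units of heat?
Units of each symbol in Q = mcΔT:
  m (mass): kg
  c (specific heat capacity, in J/(kg·K)): m²/(s²·K)
  ΔT (temperature change): K

Multiplying the contributions: [kg] · [m²/(s²·K)] · [K]
Adding exponents of each base unit: kg: 1, m: 2, s: -2
SI base units of heat: kg·m²/s²

Answer: kg·m²/s²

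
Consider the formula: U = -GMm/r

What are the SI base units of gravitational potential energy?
Units of each symbol in U = -GMm/r:
  G (gravitational constant): m³/(kg·s²)
  M (mass): kg
  m (mass): kg
  r (distance): m  → in the denominator, contributes 1/m
  The minus sign does not affect the units.

Multiplying the contributions: [m³/(kg·s²)] · [kg] · [kg] · [1/m]
Adding exponents of each base unit: kg: 1, m: 2, s: -2
SI base units of gravitational potential energy: kg·m²/s²

Answer: kg·m²/s²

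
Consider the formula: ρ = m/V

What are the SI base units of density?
Units of each symbol in ρ = m/V:
  m (mass): kg
  V (volume): m³  → in the denominator, contributes 1/m³

Multiplying the contributions: [kg] · [1/m³]
Adding exponents of each base unit: kg: 1, m: -3
SI base units of density: kg/m³

Answer: kg/m³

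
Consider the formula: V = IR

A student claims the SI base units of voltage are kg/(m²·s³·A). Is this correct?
Units of each symbol in V = IR:
  I (current): A
  R (resistance, in ohms): kg·m²/(s³·A²)

Multiplying the contributions: [A] · [kg·m²/(s³·A²)]
Adding exponents of each base unit: kg: 1, m: 2, s: -3, A: -1
SI base units of voltage: kg·m²/(s³·A)

The claimed units kg/(m²·s³·A) (exponents kg: 1, m: -2, s: -3, A: -1) do not match the derived units kg·m²/(s³·A) (exponents kg: 1, m: 2, s: -3, A: -1), so the claim is incorrect.

Answer: No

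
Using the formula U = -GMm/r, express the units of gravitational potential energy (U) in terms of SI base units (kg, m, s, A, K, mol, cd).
Units of each symbol in U = -GMm/r:
  G (gravitational constant): m³/(kg·s²)
  M (mass): kg
  m (mass): kg
  r (distance): m  → in the denominator, contributes 1/m
  The minus sign does not affect the units.

Multiplying the contributions: [m³/(kg·s²)] · [kg] · [kg] · [1/m]
Adding exponents of each base unit: kg: 1, m: 2, s: -2
SI base units of gravitational potential energy: kg·m²/s²

Answer: kg·m²/s²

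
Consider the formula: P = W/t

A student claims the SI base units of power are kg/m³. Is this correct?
Units of each symbol in P = W/t:
  W (work): kg·m²/s²
  t (time): s  → in the denominator, contributes 1/s

Multiplying the contributions: [kg·m²/s²] · [1/s]
Adding exponents of each base unit: kg: 1, m: 2, s: -3
SI base units of power: kg·m²/s³

The claimed units kg/m³ (exponents kg: 1, m: -3) do not match the derived units kg·m²/s³ (exponents kg: 1, m: 2, s: -3), so the claim is incorrect.

Answer: No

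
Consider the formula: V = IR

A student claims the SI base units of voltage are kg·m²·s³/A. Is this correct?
Units of each symbol in V = IR:
  I (current): A
  R (resistance, in ohms): kg·m²/(s³·A²)

Multiplying the contributions: [A] · [kg·m²/(s³·A²)]
Adding exponents of each base unit: kg: 1, m: 2, s: -3, A: -1
SI base units of voltage: kg·m²/(s³·A)

The claimed units kg·m²·s³/A (exponents kg: 1, m: 2, s: 3, A: -1) do not match the derived units kg·m²/(s³·A) (exponents kg: 1, m: 2, s: -3, A: -1), so the claim is incorrect.

Answer: No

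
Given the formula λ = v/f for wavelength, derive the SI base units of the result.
Units of each symbol in λ = v/f:
  v (wave speed): m/s
  f (frequency): 1/s  → in the denominator, contributes s

Multiplying the contributions: [m/s] · [s]
Adding exponents of each base unit: m: 1
SI base units of wavelength: m

Answer: m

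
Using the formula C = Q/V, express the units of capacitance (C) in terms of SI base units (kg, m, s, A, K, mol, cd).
Units of each symbol in C = Q/V:
  Q (charge, in coulombs): s·A
  V (voltage, in volts): kg·m²/(s³·A)  → in the denominator, contributes s³·A/(kg·m²)

Multiplying the contributions: [s·A] · [s³·A/(kg·m²)]
Adding exponents of each base unit: kg: -1, m: -2, s: 4, A: 2
SI base units of capacitance: s⁴·A²/(kg·m²)

Answer: s⁴·A²/(kg·m²)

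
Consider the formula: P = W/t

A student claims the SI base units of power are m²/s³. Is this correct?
Units of each symbol in P = W/t:
  W (work): kg·m²/s²
  t (time): s  → in the denominator, contributes 1/s

Multiplying the contributions: [kg·m²/s²] · [1/s]
Adding exponents of each base unit: kg: 1, m: 2, s: -3
SI base units of power: kg·m²/s³

The claimed units m²/s³ (exponents m: 2, s: -3) do not match the derived units kg·m²/s³ (exponents kg: 1, m: 2, s: -3), so the claim is incorrect.

Answer: No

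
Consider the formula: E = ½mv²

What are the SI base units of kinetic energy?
Units of each symbol in E = ½mv²:
  m (mass): kg
  v (speed): m/s  → to the power 2, contributes m²/s²
  The factor ½ is dimensionless.

Multiplying the contributions: [kg] · [m²/s²]
Adding exponents of each base unit: kg: 1, m: 2, s: -2
SI base units of kinetic energy: kg·m²/s²

Answer: kg·m²/s²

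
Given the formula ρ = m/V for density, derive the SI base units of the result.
Units of each symbol in ρ = m/V:
  m (mass): kg
  V (volume): m³  → in the denominator, contributes 1/m³

Multiplying the contributions: [kg] · [1/m³]
Adding exponents of each base unit: kg: 1, m: -3
SI base units of density: kg/m³

Answer: kg/m³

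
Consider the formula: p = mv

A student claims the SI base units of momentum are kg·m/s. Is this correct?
Units of each symbol in p = mv:
  m (mass): kg
  v (velocity): m/s

Multiplying the contributions: [kg] · [m/s]
Adding exponents of each base unit: kg: 1, m: 1, s: -1
SI base units of momentum: kg·m/s

The claimed units kg·m/s match the derived units, so the claim is correct.

Answer: Yes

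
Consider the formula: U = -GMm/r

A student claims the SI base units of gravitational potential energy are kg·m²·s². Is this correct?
Units of each symbol in U = -GMm/r:
  G (gravitational constant): m³/(kg·s²)
  M (mass): kg
  m (mass): kg
  r (distance): m  → in the denominator, contributes 1/m
  The minus sign does not affect the units.

Multiplying the contributions: [m³/(kg·s²)] · [kg] · [kg] · [1/m]
Adding exponents of each base unit: kg: 1, m: 2, s: -2
SI base units of gravitational potential energy: kg·m²/s²

The claimed units kg·m²·s² (exponents kg: 1, m: 2, s: 2) do not match the derived units kg·m²/s² (exponents kg: 1, m: 2, s: -2), so the claim is incorrect.

Answer: No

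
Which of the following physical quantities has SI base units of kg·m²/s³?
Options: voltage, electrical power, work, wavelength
Checking the SI base units of each option:
  voltage (V = IR): kg·m²/(s³·A)  ✗
  electrical power (P = IV): kg·m²/s³  ✓ matches
  work (W = Fd): kg·m²/s²  ✗
  wavelength (λ = v/f): m  ✗

Only electrical power has units kg·m²/s³.

Answer: electrical power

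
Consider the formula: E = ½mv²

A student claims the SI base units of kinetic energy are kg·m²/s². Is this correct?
Units of each symbol in E = ½mv²:
  m (mass): kg
  v (speed): m/s  → to the power 2, contributes m²/s²
  The factor ½ is dimensionless.

Multiplying the contributions: [kg] · [m²/s²]
Adding exponents of each base unit: kg: 1, m: 2, s: -2
SI base units of kinetic energy: kg·m²/s²

The claimed units kg·m²/s² match the derived units, so the claim is correct.

Answer: Yes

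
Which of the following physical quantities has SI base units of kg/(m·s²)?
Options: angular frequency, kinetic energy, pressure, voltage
Checking the SI base units of each option:
  angular frequency (ω = 2πf): 1/s  ✗
  kinetic energy (E = ½mv²): kg·m²/s²  ✗
  pressure (P = F/A): kg/(m·s²)  ✓ matches
  voltage (V = IR): kg·m²/(s³·A)  ✗

Only pressure has units kg/(m·s²).

Answer: pressure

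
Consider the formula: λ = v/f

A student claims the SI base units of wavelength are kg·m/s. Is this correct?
Units of each symbol in λ = v/f:
  v (wave speed): m/s
  f (frequency): 1/s  → in the denominator, contributes s

Multiplying the contributions: [m/s] · [s]
Adding exponents of each base unit: m: 1
SI base units of wavelength: m

The claimed units kg·m/s (exponents kg: 1, m: 1, s: -1) do not match the derived units m (exponents m: 1), so the claim is incorrect.

Answer: No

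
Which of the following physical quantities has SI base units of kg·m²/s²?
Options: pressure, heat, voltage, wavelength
Checking the SI base units of each option:
  pressure (P = F/A): kg/(m·s²)  ✗
  heat (Q = mcΔT): kg·m²/s²  ✓ matches
  voltage (V = IR): kg·m²/(s³·A)  ✗
  wavelength (λ = v/f): m  ✗

Only heat has units kg·m²/s².

Answer: heat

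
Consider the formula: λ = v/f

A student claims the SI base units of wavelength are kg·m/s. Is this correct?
Units of each symbol in λ = v/f:
  v (wave speed): m/s
  f (frequency): 1/s  → in the denominator, contributes s

Multiplying the contributions: [m/s] · [s]
Adding exponents of each base unit: m: 1
SI base units of wavelength: m

The claimed units kg·m/s (exponents kg: 1, m: 1, s: -1) do not match the derived units m (exponents m: 1), so the claim is incorrect.

Answer: No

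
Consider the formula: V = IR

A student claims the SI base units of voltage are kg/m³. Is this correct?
Units of each symbol in V = IR:
  I (current): A
  R (resistance, in ohms): kg·m²/(s³·A²)

Multiplying the contributions: [A] · [kg·m²/(s³·A²)]
Adding exponents of each base unit: kg: 1, m: 2, s: -3, A: -1
SI base units of voltage: kg·m²/(s³·A)

The claimed units kg/m³ (exponents kg: 1, m: -3) do not match the derived units kg·m²/(s³·A) (exponents kg: 1, m: 2, s: -3, A: -1), so the claim is incorrect.

Answer: No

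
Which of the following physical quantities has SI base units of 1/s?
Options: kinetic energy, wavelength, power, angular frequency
Checking the SI base units of each option:
  kinetic energy (E = ½mv²): kg·m²/s²  ✗
  wavelength (λ = v/f): m  ✗
  power (P = W/t): kg·m²/s³  ✗
  angular frequency (ω = 2πf): 1/s  ✓ matches

Only angular frequency has units 1/s.

Answer: angular frequency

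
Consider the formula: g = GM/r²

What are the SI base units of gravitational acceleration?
Units of each symbol in g = GM/r²:
  G (gravitational constant): m³/(kg·s²)
  M (mass): kg
  r (distance): m  → to the power 2 in the denominator, contributes 1/m²

Multiplying the contributions: [m³/(kg·s²)] · [kg] · [1/m²]
Adding exponents of each base unit: m: 1, s: -2
SI base units of gravitational acceleration: m/s²

Answer: m/s²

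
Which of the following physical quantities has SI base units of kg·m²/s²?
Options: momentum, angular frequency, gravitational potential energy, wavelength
Checking the SI base units of each option:
  momentum (p = mv): kg·m/s  ✗
  angular frequency (ω = 2πf): 1/s  ✗
  gravitational potential energy (U = -GMm/r): kg·m²/s²  ✓ matches
  wavelength (λ = v/f): m  ✗

Only gravitational potential energy has units kg·m²/s².

Answer: gravitational potential energy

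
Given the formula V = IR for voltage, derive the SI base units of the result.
Units of each symbol in V = IR:
  I (current): A
  R (resistance, in ohms): kg·m²/(s³·A²)

Multiplying the contributions: [A] · [kg·m²/(s³·A²)]
Adding exponents of each base unit: kg: 1, m: 2, s: -3, A: -1
SI base units of voltage: kg·m²/(s³·A)

Answer: kg·m²/(s³·A)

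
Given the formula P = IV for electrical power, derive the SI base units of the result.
Units of each symbol in P = IV:
  I (current): A
  V (voltage, in volts): kg·m²/(s³·A)

Multiplying the contributions: [A] · [kg·m²/(s³·A)]
Adding exponents of each base unit: kg: 1, m: 2, s: -3
SI base units of electrical power: kg·m²/s³

Answer: kg·m²/s³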